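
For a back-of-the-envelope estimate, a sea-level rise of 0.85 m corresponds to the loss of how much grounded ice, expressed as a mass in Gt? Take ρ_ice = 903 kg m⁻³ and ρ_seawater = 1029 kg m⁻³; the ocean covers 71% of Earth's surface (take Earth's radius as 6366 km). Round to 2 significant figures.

≈ 3.2×10^5 Gt

Required water volume = Δh × A = 0.85 m × 3.62×10^14 m² = 3.073×10^14 m³.
ρ_w = 1029 kg m⁻³, so the mass of water = 3.073×10^14 m³ × 1029 kg m⁻³ = 3.163×10^17 kg = 3.2×10^5 Gt (and the same mass of ice, by conservation).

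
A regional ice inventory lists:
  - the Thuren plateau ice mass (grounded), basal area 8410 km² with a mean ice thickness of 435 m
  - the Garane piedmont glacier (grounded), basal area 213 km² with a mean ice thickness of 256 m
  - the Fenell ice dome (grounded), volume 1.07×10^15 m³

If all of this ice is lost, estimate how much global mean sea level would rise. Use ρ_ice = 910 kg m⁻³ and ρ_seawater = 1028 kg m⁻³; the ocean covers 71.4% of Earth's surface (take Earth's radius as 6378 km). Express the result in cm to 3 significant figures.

≈ 260 cm

Thuren: ice volume = 8410 km² × 435 m = 3658 km³; 3658 × (910/1028) = 3238 km³ of water.
Garane: ice volume = 213 km² × 256 m = 54.53 km³; 54.53 × (910/1028) = 48.27 km³ of water.
Fenell: 1.07×10^15 m³ × (910/1028) = 9.472×10^14 m³ of water.
Total added water ≈ 9.505×10^14 m³ over 3.65×10^14 m² → Δh = 2.60 m = 260 cm.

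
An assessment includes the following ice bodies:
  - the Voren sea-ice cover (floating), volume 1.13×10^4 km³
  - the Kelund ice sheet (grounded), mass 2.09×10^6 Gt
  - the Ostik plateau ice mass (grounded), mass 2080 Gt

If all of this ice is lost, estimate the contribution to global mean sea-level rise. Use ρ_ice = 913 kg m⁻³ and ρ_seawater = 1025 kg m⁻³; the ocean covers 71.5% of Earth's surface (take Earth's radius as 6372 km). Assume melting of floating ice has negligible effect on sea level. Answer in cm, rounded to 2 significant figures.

The Voren sea-ice cover is floating and already displaces its own weight of water, so its melt adds essentially nothing to sea level.
Kelund: 2.09×10^6 Gt = 2.090×10^18 kg; dividing by ρ_w = 1025 kg m⁻³ gives 2.039×10^15 m³ of water.
Ostik: 2080 Gt = 2.080×10^15 kg; dividing by ρ_w = 1025 kg m⁻³ gives 2.029×10^12 m³ of water.
Total added water ≈ 2.041×10^15 m³ over 3.65×10^14 m² → Δh = 5.59 m = 560 cm.

≈ 560 cm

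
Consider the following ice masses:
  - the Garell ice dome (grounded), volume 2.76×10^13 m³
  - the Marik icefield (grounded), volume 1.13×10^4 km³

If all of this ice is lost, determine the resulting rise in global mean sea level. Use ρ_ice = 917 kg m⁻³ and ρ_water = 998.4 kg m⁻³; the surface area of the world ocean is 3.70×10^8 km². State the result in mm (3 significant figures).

≈ 96.6 mm

Garell: 2.76×10^13 m³ × (917/998.4) = 2.535×10^13 m³ of water.
Marik: 1.13×10^4 km³ × (917/998.4) = 1.038×10^4 km³ of water.
Total added water ≈ 3.573×10^13 m³ over 3.70×10^14 m² → Δh = 0.0966 m = 96.6 mm.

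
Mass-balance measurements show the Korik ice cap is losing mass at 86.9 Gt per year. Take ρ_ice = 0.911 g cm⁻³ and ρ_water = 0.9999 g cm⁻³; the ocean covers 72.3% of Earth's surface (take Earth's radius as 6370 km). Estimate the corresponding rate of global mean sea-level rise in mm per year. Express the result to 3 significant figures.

≈ 0.236 mm/yr

ρ_w = 0.9999 g cm⁻³ = 999.9 kg m⁻³. Annual water volume added = 86.9 Gt / ρ_w = 8.690×10^13 kg / 999.9 kg m⁻³ = 8.691×10^10 m³.
Δh per year = 8.691×10^10 / 3.69×10^14 = 2.36×10^-4 m = 0.236 mm.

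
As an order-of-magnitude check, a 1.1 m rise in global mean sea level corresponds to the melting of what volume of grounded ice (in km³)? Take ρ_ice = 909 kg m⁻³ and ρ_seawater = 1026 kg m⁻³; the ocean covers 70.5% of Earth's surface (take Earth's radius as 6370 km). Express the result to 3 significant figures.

≈ 4.46×10^5 km³

Required water volume = Δh × A = 1.1 m × 3.59×10^14 m² = 3.954×10^14 m³ = 3.954×10^5 km³.
Ice volume = water volume × ρ_w/ρ_ice = 3.954×10^5 × 1026/909 = 4.46×10^5 km³.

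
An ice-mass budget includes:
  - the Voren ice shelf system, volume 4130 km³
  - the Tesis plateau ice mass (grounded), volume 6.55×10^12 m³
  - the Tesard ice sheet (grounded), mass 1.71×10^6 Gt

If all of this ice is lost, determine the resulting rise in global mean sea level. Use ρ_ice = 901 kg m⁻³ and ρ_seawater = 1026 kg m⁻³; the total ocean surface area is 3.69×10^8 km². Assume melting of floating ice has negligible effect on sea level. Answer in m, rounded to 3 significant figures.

≈ 4.53 m

The Voren ice shelf system is floating and already displaces its own weight of water, so its melt adds essentially nothing to sea level.
Tesis: 6.55×10^12 m³ × (901/1026) = 5.752×10^12 m³ of water.
Tesard: 1.71×10^6 Gt = 1.710×10^18 kg; dividing by ρ_w = 1026 kg m⁻³ gives 1.667×10^15 m³ of water.
Total added water ≈ 1.672×10^15 m³ over 3.69×10^14 m² → Δh = 4.53 m.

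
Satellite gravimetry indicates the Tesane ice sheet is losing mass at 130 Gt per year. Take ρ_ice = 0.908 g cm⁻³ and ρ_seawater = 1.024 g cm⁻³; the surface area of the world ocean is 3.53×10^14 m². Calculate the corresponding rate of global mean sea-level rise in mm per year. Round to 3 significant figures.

ρ_w = 1.024 g cm⁻³ = 1024 kg m⁻³. Annual water volume added = 130 Gt / ρ_w = 1.300×10^14 kg / 1024 kg m⁻³ = 1.270×10^11 m³.
Δh per year = 1.270×10^11 / 3.53×10^14 = 3.60×10^-4 m = 0.360 mm.

≈ 0.360 mm/yr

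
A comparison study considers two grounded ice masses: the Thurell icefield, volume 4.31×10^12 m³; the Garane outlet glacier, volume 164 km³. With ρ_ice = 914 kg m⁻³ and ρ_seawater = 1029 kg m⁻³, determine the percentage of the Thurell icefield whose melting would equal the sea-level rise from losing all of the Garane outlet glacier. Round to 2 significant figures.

Equal sea-level rise means equal mass of meltwater, i.e. equal mass of ice lost.
Ice mass of Garane: 1.499×10^14 kg; ice mass of Thurell: 3.939×10^15 kg.
Fraction required = 1.499×10^14 / 3.939×10^15 = 0.0381 → 3.8 %.

≈ 3.8 %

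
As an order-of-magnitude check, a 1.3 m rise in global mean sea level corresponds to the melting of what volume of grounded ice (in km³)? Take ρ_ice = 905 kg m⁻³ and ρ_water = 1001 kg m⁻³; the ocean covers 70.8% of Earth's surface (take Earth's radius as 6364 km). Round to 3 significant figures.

≈ 5.18×10^5 km³

Required water volume = Δh × A = 1.3 m × 3.60×10^14 m² = 4.684×10^14 m³ = 4.684×10^5 km³.
Ice volume = water volume × ρ_w/ρ_ice = 4.684×10^5 × 1001/905 = 5.18×10^5 km³.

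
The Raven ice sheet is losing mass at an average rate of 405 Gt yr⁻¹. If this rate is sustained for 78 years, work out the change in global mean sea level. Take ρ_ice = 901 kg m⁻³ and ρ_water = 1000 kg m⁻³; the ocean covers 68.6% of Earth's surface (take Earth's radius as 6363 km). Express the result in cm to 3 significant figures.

Total mass lost = 405 Gt/yr × 78 yr = 3.159×10^4 Gt = 3.159×10^16 kg.
ρ_w = 1000 kg m⁻³, so water volume = 3.159×10^16 / 1000 = 3.159×10^13 m³.
Δh = 3.159×10^13 / 3.49×10^14 = 0.0905 m = 9.05 cm.

≈ 9.05 cm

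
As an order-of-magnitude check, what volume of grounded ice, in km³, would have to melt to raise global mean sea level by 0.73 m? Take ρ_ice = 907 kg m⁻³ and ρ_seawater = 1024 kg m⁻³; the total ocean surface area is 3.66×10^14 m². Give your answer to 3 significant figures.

≈ 3.02×10^5 km³

Required water volume = Δh × A = 0.73 m × 3.66×10^14 m² = 2.672×10^14 m³ = 2.672×10^5 km³.
Ice volume = water volume × ρ_w/ρ_ice = 2.672×10^5 × 1024/907 = 3.02×10^5 km³.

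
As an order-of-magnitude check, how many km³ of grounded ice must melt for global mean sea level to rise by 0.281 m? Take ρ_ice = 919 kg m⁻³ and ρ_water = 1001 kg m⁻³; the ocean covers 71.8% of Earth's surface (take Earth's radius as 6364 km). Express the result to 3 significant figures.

Required water volume = Δh × A = 0.281 m × 3.65×10^14 m² = 1.027×10^14 m³ = 1.027×10^5 km³.
Ice volume = water volume × ρ_w/ρ_ice = 1.027×10^5 × 1001/919 = 1.12×10^5 km³.

≈ 1.12×10^5 km³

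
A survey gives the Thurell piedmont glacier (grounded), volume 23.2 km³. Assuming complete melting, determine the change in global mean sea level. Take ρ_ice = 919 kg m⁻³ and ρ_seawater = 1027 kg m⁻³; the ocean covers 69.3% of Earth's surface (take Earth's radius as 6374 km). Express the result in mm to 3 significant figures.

≈ 0.0587 mm

Thurell: 23.2 km³ × (919/1027) = 20.76 km³ of water.
Spread over 3.54×10^14 m² of ocean, Δh = 2.076×10^10 / 3.54×10^14 = 5.87×10^-5 m = 0.0587 mm.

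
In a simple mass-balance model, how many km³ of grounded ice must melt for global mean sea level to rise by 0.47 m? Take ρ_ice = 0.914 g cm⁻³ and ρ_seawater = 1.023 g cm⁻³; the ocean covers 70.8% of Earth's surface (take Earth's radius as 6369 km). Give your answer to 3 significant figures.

Required water volume = Δh × A = 0.47 m × 3.61×10^14 m² = 1.696×10^14 m³ = 1.696×10^5 km³.
Ice volume = water volume × ρ_w/ρ_ice = 1.696×10^5 × 1023/914 = 1.90×10^5 km³.

≈ 1.90×10^5 km³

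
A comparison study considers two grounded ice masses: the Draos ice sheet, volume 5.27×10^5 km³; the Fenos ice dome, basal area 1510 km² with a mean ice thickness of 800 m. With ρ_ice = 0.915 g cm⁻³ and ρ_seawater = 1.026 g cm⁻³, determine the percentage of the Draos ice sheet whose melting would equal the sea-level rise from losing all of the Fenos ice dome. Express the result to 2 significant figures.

≈ 0.23 %

Equal sea-level rise means equal mass of meltwater, i.e. equal mass of ice lost.
Ice mass of Fenos: 1.105×10^15 kg; ice mass of Draos: 4.822×10^17 kg.
Fraction required = 1.105×10^15 / 4.822×10^17 = 2.29×10^-3 → 0.23 %.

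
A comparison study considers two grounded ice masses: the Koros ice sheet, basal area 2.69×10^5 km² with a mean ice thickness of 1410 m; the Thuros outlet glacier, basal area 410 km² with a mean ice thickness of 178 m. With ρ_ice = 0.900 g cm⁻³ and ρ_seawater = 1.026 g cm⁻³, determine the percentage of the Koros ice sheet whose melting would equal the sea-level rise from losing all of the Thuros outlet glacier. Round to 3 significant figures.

≈ 0.0192 %

Equal sea-level rise means equal mass of meltwater, i.e. equal mass of ice lost.
Ice mass of Thuros: 6.568×10^13 kg; ice mass of Koros: 3.414×10^17 kg.
Fraction required = 6.568×10^13 / 3.414×10^17 = 1.92×10^-4 → 0.0192 %.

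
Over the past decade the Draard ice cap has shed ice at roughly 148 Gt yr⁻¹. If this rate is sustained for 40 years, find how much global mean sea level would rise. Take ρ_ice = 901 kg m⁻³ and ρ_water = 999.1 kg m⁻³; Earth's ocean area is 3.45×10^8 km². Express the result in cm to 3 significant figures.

≈ 1.72 cm

Total mass lost = 148 Gt/yr × 40 yr = 5920 Gt = 5.920×10^15 kg.
ρ_w = 999.1 kg m⁻³, so water volume = 5.920×10^15 / 999.1 = 5.925×10^12 m³.
Δh = 5.925×10^12 / 3.45×10^14 = 0.0172 m = 1.72 cm.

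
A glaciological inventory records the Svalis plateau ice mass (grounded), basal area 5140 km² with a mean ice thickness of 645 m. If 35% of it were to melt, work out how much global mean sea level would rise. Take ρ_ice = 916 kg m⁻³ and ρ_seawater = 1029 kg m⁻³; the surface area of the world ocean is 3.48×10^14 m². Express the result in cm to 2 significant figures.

Svalis: ice volume = 5140 km² × 645 m = 3315 km³; 0.35 × 3315 × (916/1029) = 1033 km³ of water.
Spread over 3.48×10^14 m² of ocean, Δh = 1.033×10^12 / 3.48×10^14 = 2.97×10^-3 m = 0.30 cm.

≈ 0.30 cm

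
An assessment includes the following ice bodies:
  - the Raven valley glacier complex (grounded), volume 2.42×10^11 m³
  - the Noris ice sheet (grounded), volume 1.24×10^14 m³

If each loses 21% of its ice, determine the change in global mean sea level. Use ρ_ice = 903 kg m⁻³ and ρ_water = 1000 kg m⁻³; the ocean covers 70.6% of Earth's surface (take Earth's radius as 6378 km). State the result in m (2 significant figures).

Raven: 0.21 × 2.42×10^11 m³ × (903/1000) = 4.589×10^10 m³ of water.
Noris: 0.21 × 1.24×10^14 m³ × (903/1000) = 2.351×10^13 m³ of water.
Total added water ≈ 2.356×10^13 m³ over 3.61×10^14 m² → Δh = 0.0653 m.

≈ 0.065 m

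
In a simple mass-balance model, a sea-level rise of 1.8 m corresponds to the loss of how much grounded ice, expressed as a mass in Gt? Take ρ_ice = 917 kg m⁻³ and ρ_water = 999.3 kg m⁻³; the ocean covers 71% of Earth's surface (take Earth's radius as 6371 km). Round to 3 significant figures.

Required water volume = Δh × A = 1.8 m × 3.62×10^14 m² = 6.519×10^14 m³.
ρ_w = 999.3 kg m⁻³, so the mass of water = 6.519×10^14 m³ × 999.3 kg m⁻³ = 6.514×10^17 kg = 6.51×10^5 Gt (and the same mass of ice, by conservation).

≈ 6.51×10^5 Gt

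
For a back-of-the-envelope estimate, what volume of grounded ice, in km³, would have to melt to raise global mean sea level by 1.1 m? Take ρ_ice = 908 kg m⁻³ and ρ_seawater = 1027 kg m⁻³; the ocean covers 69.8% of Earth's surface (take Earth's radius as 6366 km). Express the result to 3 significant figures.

Required water volume = Δh × A = 1.1 m × 3.55×10^14 m² = 3.910×10^14 m³ = 3.910×10^5 km³.
Ice volume = water volume × ρ_w/ρ_ice = 3.910×10^5 × 1027/908 = 4.42×10^5 km³.

≈ 4.42×10^5 km³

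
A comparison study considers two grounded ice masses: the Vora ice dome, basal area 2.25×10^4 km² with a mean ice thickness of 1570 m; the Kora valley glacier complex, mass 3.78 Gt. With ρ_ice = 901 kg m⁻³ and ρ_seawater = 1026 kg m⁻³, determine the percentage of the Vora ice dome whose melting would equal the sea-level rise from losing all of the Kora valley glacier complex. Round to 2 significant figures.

≈ 0.012 %

Equal sea-level rise means equal mass of meltwater, i.e. equal mass of ice lost.
Ice mass of Kora: 3.780×10^12 kg; ice mass of Vora: 3.183×10^16 kg.
Fraction required = 3.780×10^12 / 3.183×10^16 = 1.19×10^-4 → 0.012 %.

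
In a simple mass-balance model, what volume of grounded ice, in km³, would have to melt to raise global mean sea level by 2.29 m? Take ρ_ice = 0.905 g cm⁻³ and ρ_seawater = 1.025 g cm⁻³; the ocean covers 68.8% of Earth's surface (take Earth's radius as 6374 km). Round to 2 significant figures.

≈ 9.1×10^5 km³

Required water volume = Δh × A = 2.29 m × 3.51×10^14 m² = 8.044×10^14 m³ = 8.044×10^5 km³.
Ice volume = water volume × ρ_w/ρ_ice = 8.044×10^5 × 1025/905 = 9.1×10^5 km³.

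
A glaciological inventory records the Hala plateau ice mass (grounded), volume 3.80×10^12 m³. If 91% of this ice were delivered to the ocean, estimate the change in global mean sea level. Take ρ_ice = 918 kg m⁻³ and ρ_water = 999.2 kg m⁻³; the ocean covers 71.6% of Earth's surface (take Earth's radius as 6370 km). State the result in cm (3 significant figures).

≈ 0.870 cm

Hala: 0.91 × 3.80×10^12 m³ × (918/999.2) = 3.177×10^12 m³ of water.
Spread over 3.65×10^14 m² of ocean, Δh = 3.177×10^12 / 3.65×10^14 = 8.70×10^-3 m = 0.870 cm.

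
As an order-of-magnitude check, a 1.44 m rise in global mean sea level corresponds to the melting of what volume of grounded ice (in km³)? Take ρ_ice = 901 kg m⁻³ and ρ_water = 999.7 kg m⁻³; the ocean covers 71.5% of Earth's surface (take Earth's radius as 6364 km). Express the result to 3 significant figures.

≈ 5.81×10^5 km³

Required water volume = Δh × A = 1.44 m × 3.64×10^14 m² = 5.240×10^14 m³ = 5.240×10^5 km³.
Ice volume = water volume × ρ_w/ρ_ice = 5.240×10^5 × 999.7/901 = 5.81×10^5 km³.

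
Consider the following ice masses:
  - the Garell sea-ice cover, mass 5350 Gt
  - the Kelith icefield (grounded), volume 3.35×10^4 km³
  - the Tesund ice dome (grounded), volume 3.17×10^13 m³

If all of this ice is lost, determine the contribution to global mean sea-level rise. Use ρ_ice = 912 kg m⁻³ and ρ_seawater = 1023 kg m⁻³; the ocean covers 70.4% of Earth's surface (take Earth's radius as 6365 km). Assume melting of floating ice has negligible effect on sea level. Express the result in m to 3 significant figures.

The Garell sea-ice cover is floating and already displaces its own weight of water, so its melt adds essentially nothing to sea level.
Kelith: 3.35×10^4 km³ × (912/1023) = 2.987×10^4 km³ of water.
Tesund: 3.17×10^13 m³ × (912/1023) = 2.826×10^13 m³ of water.
Total added water ≈ 5.813×10^13 m³ over 3.58×10^14 m² → Δh = 0.162 m.

≈ 0.162 m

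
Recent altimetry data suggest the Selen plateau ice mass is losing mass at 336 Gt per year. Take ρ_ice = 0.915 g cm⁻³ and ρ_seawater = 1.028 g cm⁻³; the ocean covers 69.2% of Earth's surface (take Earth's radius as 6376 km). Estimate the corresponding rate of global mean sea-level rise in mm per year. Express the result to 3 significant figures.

ρ_w = 1.028 g cm⁻³ = 1028 kg m⁻³. Annual water volume added = 336 Gt / ρ_w = 3.360×10^14 kg / 1028 kg m⁻³ = 3.268×10^11 m³.
Δh per year = 3.268×10^11 / 3.54×10^14 = 9.25×10^-4 m = 0.925 mm.

≈ 0.925 mm/yr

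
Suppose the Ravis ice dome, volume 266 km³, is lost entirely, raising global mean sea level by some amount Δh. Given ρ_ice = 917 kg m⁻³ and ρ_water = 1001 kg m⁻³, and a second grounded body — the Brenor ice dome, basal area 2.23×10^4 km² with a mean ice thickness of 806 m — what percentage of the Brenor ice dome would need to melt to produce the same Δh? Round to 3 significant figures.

Equal sea-level rise means equal mass of meltwater, i.e. equal mass of ice lost.
Ice mass of Ravis: 2.439×10^14 kg; ice mass of Brenor: 1.648×10^16 kg.
Fraction required = 2.439×10^14 / 1.648×10^16 = 0.0148 → 1.48 %.

≈ 1.48 %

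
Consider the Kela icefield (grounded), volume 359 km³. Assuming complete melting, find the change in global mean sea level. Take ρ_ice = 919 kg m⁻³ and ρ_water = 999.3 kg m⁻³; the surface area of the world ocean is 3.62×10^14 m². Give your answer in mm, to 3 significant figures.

≈ 0.912 mm

Kela: 359 km³ × (919/999.3) = 330.2 km³ of water.
Spread over 3.62×10^14 m² of ocean, Δh = 3.302×10^11 / 3.62×10^14 = 9.12×10^-4 m = 0.912 mm.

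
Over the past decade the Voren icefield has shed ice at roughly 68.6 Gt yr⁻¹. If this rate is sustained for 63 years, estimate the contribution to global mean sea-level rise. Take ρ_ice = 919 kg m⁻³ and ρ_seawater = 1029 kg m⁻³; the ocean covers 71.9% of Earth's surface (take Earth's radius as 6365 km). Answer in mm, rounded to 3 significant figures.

≈ 11.5 mm

Total mass lost = 68.6 Gt/yr × 63 yr = 4322 Gt = 4.322×10^15 kg.
ρ_w = 1029 kg m⁻³, so water volume = 4.322×10^15 / 1029 = 4.200×10^12 m³.
Δh = 4.200×10^12 / 3.66×10^14 = 0.0115 m = 11.5 mm.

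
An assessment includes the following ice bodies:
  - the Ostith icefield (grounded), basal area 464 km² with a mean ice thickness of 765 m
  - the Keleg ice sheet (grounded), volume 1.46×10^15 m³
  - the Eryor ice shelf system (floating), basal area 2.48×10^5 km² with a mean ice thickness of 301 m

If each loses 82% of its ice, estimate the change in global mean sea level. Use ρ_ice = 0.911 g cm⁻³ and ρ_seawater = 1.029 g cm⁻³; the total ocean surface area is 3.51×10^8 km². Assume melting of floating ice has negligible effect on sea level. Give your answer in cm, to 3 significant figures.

Ostith: ice volume = 464 km² × 765 m = 355.0 km³; 0.82 × 355.0 × (911/1029) = 257.7 km³ of water.
Keleg: 0.82 × 1.46×10^15 m³ × (911/1029) = 1.060×10^15 m³ of water.
The Eryor ice shelf system is floating and already displaces its own weight of water, so its melt adds essentially nothing to sea level.
Total added water ≈ 1.060×10^15 m³ over 3.51×10^14 m² → Δh = 3.02 m = 302 cm.

≈ 302 cm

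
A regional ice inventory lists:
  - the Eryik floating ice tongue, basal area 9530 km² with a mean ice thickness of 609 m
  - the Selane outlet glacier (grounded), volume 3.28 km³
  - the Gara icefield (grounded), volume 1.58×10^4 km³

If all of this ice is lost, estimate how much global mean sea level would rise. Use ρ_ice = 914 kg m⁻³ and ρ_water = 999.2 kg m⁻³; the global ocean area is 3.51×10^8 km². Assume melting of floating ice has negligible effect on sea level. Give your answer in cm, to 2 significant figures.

The Eryik floating ice tongue is floating and already displaces its own weight of water, so its melt adds essentially nothing to sea level.
Selane: 3.28 km³ × (914/999.2) = 3.000 km³ of water.
Gara: 1.58×10^4 km³ × (914/999.2) = 1.445×10^4 km³ of water.
Total added water ≈ 1.446×10^13 m³ over 3.51×10^14 m² → Δh = 0.0412 m = 4.1 cm.

≈ 4.1 cm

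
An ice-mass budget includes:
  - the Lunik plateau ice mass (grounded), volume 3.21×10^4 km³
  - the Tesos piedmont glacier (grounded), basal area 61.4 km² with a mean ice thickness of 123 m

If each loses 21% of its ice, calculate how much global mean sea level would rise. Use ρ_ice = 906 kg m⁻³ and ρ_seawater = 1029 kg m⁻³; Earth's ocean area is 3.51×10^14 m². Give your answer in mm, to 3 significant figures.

Lunik: 0.21 × 3.21×10^4 km³ × (906/1029) = 5935 km³ of water.
Tesos: ice volume = 61.4 km² × 123 m = 7.552 km³; 0.21 × 7.552 × (906/1029) = 1.396 km³ of water.
Total added water ≈ 5.937×10^12 m³ over 3.51×10^14 m² → Δh = 0.0169 m = 16.9 mm.

≈ 16.9 mm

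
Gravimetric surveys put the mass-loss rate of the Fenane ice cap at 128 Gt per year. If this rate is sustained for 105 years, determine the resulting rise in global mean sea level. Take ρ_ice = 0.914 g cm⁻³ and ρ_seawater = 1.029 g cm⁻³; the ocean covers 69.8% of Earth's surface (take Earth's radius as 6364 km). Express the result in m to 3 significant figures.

≈ 0.0368 m

Total mass lost = 128 Gt/yr × 105 yr = 1.344×10^4 Gt = 1.344×10^16 kg.
ρ_w = 1.029 g cm⁻³ = 1029 kg m⁻³, so water volume = 1.344×10^16 / 1029 = 1.306×10^13 m³.
Δh = 1.306×10^13 / 3.55×10^14 = 0.0368 m.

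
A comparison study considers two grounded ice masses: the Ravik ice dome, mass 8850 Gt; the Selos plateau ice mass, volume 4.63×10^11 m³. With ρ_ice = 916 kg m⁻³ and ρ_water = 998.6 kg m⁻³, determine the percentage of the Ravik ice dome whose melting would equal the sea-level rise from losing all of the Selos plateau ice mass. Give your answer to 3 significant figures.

Equal sea-level rise means equal mass of meltwater, i.e. equal mass of ice lost.
Ice mass of Selos: 4.241×10^14 kg; ice mass of Ravik: 8.850×10^15 kg.
Fraction required = 4.241×10^14 / 8.850×10^15 = 0.0479 → 4.79 %.

≈ 4.79 %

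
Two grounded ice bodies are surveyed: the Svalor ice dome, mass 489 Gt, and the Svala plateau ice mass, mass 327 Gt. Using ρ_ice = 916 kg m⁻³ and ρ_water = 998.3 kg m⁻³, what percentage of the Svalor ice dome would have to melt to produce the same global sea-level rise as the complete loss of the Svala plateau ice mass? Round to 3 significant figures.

Equal sea-level rise means equal mass of meltwater, i.e. equal mass of ice lost.
Ice mass of Svala: 3.270×10^14 kg; ice mass of Svalor: 4.890×10^14 kg.
Fraction required = 3.270×10^14 / 4.890×10^14 = 0.669 → 66.9 %.

≈ 66.9 %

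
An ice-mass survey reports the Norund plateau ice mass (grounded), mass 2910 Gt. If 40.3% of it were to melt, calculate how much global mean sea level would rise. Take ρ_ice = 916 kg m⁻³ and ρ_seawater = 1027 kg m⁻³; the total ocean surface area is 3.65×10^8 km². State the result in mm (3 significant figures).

≈ 3.13 mm

Norund: 0.403 × 2910 Gt = 1.173×10^15 kg; dividing by ρ_w = 1027 kg m⁻³ gives 1.142×10^12 m³ of water.
Spread over 3.65×10^14 m² of ocean, Δh = 1.142×10^12 / 3.65×10^14 = 3.13×10^-3 m = 3.13 mm.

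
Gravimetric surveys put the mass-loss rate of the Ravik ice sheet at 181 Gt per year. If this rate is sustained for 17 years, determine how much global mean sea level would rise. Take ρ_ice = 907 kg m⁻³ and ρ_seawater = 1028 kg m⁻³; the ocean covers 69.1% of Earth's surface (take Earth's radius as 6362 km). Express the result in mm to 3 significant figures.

≈ 8.52 mm

Total mass lost = 181 Gt/yr × 17 yr = 3077 Gt = 3.077×10^15 kg.
ρ_w = 1028 kg m⁻³, so water volume = 3.077×10^15 / 1028 = 2.993×10^12 m³.
Δh = 2.993×10^12 / 3.51×10^14 = 8.52×10^-3 m = 8.52 mm.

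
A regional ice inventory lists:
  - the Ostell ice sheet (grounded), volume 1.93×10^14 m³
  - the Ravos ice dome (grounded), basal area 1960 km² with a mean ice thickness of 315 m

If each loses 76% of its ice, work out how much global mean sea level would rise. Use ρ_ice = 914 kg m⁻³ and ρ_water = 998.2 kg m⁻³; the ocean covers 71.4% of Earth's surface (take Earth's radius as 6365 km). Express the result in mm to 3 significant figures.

Ostell: 0.76 × 1.93×10^14 m³ × (914/998.2) = 1.343×10^14 m³ of water.
Ravos: ice volume = 1960 km² × 315 m = 617.4 km³; 0.76 × 617.4 × (914/998.2) = 429.6 km³ of water.
Total added water ≈ 1.347×10^14 m³ over 3.64×10^14 m² → Δh = 0.371 m = 371 mm.

≈ 371 mm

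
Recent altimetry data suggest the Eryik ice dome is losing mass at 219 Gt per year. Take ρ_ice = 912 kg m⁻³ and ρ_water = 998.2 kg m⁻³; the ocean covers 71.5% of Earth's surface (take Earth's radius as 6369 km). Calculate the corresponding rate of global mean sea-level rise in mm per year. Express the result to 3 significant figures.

ρ_w = 998.2 kg m⁻³. Annual water volume added = 219 Gt / ρ_w = 2.190×10^14 kg / 998.2 kg m⁻³ = 2.194×10^11 m³.
Δh per year = 2.194×10^11 / 3.64×10^14 = 6.02×10^-4 m = 0.602 mm.

≈ 0.602 mm/yr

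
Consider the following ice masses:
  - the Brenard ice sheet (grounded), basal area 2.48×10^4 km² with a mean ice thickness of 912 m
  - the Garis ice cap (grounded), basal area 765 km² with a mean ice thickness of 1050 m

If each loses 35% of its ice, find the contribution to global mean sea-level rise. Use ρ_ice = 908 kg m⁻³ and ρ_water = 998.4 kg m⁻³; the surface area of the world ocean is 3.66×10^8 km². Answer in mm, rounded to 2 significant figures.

≈ 20 mm

Brenard: ice volume = 2.48×10^4 km² × 912 m = 2.262×10^4 km³; 0.35 × 2.262×10^4 × (908/998.4) = 7199 km³ of water.
Garis: ice volume = 765 km² × 1050 m = 803.2 km³; 0.35 × 803.2 × (908/998.4) = 255.7 km³ of water.
Total added water ≈ 7.455×10^12 m³ over 3.66×10^14 m² → Δh = 0.0204 m = 20 mm.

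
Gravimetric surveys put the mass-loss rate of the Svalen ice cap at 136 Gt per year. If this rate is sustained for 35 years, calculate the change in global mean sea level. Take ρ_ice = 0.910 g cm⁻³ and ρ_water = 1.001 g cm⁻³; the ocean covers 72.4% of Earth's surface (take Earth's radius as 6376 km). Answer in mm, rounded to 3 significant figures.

Total mass lost = 136 Gt/yr × 35 yr = 4760 Gt = 4.760×10^15 kg.
ρ_w = 1.001 g cm⁻³ = 1001 kg m⁻³, so water volume = 4.760×10^15 / 1001 = 4.755×10^12 m³.
Δh = 4.755×10^12 / 3.70×10^14 = 0.0129 m = 12.9 mm.

≈ 12.9 mm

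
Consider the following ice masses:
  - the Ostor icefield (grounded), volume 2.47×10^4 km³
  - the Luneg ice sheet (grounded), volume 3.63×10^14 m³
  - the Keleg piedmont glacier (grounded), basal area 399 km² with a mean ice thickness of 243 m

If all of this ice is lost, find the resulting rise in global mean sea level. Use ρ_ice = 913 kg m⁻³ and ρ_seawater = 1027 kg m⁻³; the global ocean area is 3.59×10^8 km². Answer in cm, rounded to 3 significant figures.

Ostor: 2.47×10^4 km³ × (913/1027) = 2.196×10^4 km³ of water.
Luneg: 3.63×10^14 m³ × (913/1027) = 3.227×10^14 m³ of water.
Keleg: ice volume = 399 km² × 243 m = 96.96 km³; 96.96 × (913/1027) = 86.19 km³ of water.
Total added water ≈ 3.448×10^14 m³ over 3.59×10^14 m² → Δh = 0.960 m = 96.0 cm.

≈ 96.0 cm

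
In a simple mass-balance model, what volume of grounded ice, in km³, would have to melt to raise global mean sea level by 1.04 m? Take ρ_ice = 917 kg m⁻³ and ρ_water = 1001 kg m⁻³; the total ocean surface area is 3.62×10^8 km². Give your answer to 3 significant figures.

≈ 4.11×10^5 km³

Required water volume = Δh × A = 1.04 m × 3.62×10^14 m² = 3.765×10^14 m³ = 3.765×10^5 km³.
Ice volume = water volume × ρ_w/ρ_ice = 3.765×10^5 × 1001/917 = 4.11×10^5 km³.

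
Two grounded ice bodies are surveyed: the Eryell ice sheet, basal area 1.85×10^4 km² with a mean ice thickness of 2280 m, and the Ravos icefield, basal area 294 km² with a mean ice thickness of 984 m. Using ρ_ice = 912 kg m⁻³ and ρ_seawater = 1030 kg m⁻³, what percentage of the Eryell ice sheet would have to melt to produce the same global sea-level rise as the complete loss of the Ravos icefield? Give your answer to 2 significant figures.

Equal sea-level rise means equal mass of meltwater, i.e. equal mass of ice lost.
Ice mass of Ravos: 2.638×10^14 kg; ice mass of Eryell: 3.847×10^16 kg.
Fraction required = 2.638×10^14 / 3.847×10^16 = 6.86×10^-3 → 0.69 %.

≈ 0.69 %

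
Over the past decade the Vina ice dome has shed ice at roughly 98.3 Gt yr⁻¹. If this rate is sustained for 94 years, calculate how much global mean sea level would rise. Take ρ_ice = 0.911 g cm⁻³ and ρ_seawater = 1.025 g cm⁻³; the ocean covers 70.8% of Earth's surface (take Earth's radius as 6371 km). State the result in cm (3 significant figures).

Total mass lost = 98.3 Gt/yr × 94 yr = 9240 Gt = 9.240×10^15 kg.
ρ_w = 1.025 g cm⁻³ = 1025 kg m⁻³, so water volume = 9.240×10^15 / 1025 = 9.015×10^12 m³.
Δh = 9.015×10^12 / 3.61×10^14 = 0.0250 m = 2.50 cm.

≈ 2.50 cm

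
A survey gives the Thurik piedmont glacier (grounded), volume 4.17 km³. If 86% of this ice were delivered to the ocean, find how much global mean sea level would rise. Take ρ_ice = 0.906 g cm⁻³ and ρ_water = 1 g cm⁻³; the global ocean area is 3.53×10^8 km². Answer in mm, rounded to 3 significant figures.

≈ 9.20×10^-3 mm

Thurik: 0.86 × 4.17 km³ × (906/1000) = 3.249 km³ of water.
Spread over 3.53×10^14 m² of ocean, Δh = 3.249×10^9 / 3.53×10^14 = 9.20×10^-6 m = 9.20×10^-3 mm.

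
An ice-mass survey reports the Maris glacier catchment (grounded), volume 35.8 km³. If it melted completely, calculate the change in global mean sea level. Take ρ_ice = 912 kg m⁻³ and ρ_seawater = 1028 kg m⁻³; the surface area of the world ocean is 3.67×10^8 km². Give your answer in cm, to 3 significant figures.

≈ 8.65×10^-3 cm

Maris: 35.8 km³ × (912/1028) = 31.76 km³ of water.
Spread over 3.67×10^14 m² of ocean, Δh = 3.176×10^10 / 3.67×10^14 = 8.65×10^-5 m = 8.65×10^-3 cm.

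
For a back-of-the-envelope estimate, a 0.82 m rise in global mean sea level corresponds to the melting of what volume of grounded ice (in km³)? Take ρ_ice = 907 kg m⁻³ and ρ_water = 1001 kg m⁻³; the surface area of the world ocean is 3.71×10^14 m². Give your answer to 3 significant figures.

Required water volume = Δh × A = 0.82 m × 3.71×10^14 m² = 3.042×10^14 m³ = 3.042×10^5 km³.
Ice volume = water volume × ρ_w/ρ_ice = 3.042×10^5 × 1001/907 = 3.36×10^5 km³.

≈ 3.36×10^5 km³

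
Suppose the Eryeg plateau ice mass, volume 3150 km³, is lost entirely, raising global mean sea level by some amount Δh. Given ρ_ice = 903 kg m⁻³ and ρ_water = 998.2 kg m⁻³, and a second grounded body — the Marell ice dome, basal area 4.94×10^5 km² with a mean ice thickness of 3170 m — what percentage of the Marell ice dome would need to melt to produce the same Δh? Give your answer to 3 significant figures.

≈ 0.201 %

Equal sea-level rise means equal mass of meltwater, i.e. equal mass of ice lost.
Ice mass of Eryeg: 2.844×10^15 kg; ice mass of Marell: 1.414×10^18 kg.
Fraction required = 2.844×10^15 / 1.414×10^18 = 2.01×10^-3 → 0.201 %.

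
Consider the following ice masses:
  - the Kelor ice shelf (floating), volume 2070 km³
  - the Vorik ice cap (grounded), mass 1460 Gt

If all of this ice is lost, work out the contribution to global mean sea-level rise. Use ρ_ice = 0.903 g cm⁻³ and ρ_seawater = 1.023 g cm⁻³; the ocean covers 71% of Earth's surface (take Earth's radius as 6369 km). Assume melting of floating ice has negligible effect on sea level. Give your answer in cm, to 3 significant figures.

≈ 0.394 cm

The Kelor ice shelf is floating and already displaces its own weight of water, so its melt adds essentially nothing to sea level.
Vorik: 1460 Gt = 1.460×10^15 kg; dividing by ρ_w = 1.023 g cm⁻³ = 1023 kg m⁻³ gives 1.427×10^12 m³ of water.
Total added water ≈ 1.427×10^12 m³ over 3.62×10^14 m² → Δh = 3.94×10^-3 m = 0.394 cm.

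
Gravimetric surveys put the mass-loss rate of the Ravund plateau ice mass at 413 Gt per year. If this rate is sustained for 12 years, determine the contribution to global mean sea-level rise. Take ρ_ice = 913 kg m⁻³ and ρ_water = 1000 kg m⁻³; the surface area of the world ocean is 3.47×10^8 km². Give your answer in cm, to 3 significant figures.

≈ 1.43 cm

Total mass lost = 413 Gt/yr × 12 yr = 4956 Gt = 4.956×10^15 kg.
ρ_w = 1000 kg m⁻³, so water volume = 4.956×10^15 / 1000 = 4.956×10^12 m³.
Δh = 4.956×10^12 / 3.47×10^14 = 0.0143 m = 1.43 cm.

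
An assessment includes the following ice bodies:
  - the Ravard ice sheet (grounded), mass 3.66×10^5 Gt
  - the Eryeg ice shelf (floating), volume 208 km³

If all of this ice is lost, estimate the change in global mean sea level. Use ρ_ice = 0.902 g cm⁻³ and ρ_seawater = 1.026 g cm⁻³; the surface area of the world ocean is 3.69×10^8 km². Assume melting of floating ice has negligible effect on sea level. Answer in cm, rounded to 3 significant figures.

Ravard: 3.66×10^5 Gt = 3.660×10^17 kg; dividing by ρ_w = 1.026 g cm⁻³ = 1026 kg m⁻³ gives 3.567×10^14 m³ of water.
The Eryeg ice shelf is floating and already displaces its own weight of water, so its melt adds essentially nothing to sea level.
Total added water ≈ 3.567×10^14 m³ over 3.69×10^14 m² → Δh = 0.967 m = 96.7 cm.

≈ 96.7 cm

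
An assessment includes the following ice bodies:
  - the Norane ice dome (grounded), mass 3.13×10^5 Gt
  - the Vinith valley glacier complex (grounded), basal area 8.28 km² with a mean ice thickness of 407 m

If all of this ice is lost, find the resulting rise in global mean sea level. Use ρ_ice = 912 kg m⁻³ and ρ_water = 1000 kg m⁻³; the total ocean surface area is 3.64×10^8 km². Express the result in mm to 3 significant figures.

≈ 860 mm

Norane: 3.13×10^5 Gt = 3.130×10^17 kg; dividing by ρ_w = 1000 kg m⁻³ gives 3.130×10^14 m³ of water.
Vinith: ice volume = 8.28 km² × 407 m = 3.370 km³; 3.370 × (912/1000) = 3.073 km³ of water.
Total added water ≈ 3.130×10^14 m³ over 3.64×10^14 m² → Δh = 0.860 m = 860 mm.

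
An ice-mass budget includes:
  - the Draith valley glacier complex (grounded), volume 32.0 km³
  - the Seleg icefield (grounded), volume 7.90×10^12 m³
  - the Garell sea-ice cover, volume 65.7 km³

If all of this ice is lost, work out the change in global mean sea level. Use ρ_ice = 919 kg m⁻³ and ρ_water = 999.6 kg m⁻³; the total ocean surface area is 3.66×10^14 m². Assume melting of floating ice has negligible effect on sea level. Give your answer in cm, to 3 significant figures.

Draith: 32.0 km³ × (919/999.6) = 29.42 km³ of water.
Seleg: 7.90×10^12 m³ × (919/999.6) = 7.263×10^12 m³ of water.
The Garell sea-ice cover is floating and already displaces its own weight of water, so its melt adds essentially nothing to sea level.
Total added water ≈ 7.292×10^12 m³ over 3.66×10^14 m² → Δh = 0.0199 m = 1.99 cm.

≈ 1.99 cm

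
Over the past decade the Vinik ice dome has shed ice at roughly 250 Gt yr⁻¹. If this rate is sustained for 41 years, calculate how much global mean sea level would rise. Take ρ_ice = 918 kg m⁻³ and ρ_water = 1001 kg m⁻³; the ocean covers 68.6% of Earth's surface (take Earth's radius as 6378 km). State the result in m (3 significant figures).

≈ 0.0292 m

Total mass lost = 250 Gt/yr × 41 yr = 1.025×10^4 Gt = 1.025×10^16 kg.
ρ_w = 1001 kg m⁻³, so water volume = 1.025×10^16 / 1001 = 1.024×10^13 m³.
Δh = 1.024×10^13 / 3.51×10^14 = 0.0292 m.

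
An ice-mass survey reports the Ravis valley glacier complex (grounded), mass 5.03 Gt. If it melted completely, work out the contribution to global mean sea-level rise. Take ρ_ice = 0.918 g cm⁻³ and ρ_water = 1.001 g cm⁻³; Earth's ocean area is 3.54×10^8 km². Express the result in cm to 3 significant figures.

≈ 1.42×10^-3 cm

Ravis: 5.03 Gt = 5.030×10^12 kg; dividing by ρ_w = 1.001 g cm⁻³ = 1001 kg m⁻³ gives 5.025×10^9 m³ of water.
Spread over 3.54×10^14 m² of ocean, Δh = 5.025×10^9 / 3.54×10^14 = 1.42×10^-5 m = 1.42×10^-3 cm.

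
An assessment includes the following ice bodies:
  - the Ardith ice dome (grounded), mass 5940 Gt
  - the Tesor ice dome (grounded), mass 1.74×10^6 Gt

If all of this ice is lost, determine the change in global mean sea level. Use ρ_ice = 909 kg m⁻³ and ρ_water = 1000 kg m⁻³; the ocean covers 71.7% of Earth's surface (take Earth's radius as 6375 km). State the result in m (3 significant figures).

Ardith: 5940 Gt = 5.940×10^15 kg; dividing by ρ_w = 1000 kg m⁻³ gives 5.940×10^12 m³ of water.
Tesor: 1.74×10^6 Gt = 1.740×10^18 kg; dividing by ρ_w = 1000 kg m⁻³ gives 1.740×10^15 m³ of water.
Total added water ≈ 1.746×10^15 m³ over 3.66×10^14 m² → Δh = 4.77 m.

≈ 4.77 m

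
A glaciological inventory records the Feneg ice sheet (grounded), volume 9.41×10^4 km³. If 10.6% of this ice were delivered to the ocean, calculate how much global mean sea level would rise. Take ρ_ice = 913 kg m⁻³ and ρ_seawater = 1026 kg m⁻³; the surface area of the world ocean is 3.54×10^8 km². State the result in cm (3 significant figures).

≈ 2.51 cm

Feneg: 0.106 × 9.41×10^4 km³ × (913/1026) = 8876 km³ of water.
Spread over 3.54×10^14 m² of ocean, Δh = 8.876×10^12 / 3.54×10^14 = 0.0251 m = 2.51 cm.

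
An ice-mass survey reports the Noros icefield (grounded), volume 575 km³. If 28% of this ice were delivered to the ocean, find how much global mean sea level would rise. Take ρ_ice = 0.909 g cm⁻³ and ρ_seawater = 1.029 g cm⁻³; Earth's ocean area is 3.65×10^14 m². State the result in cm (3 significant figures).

≈ 0.0390 cm

Noros: 0.28 × 575 km³ × (909/1029) = 142.2 km³ of water.
Spread over 3.65×10^14 m² of ocean, Δh = 1.422×10^11 / 3.65×10^14 = 3.90×10^-4 m = 0.0390 cm.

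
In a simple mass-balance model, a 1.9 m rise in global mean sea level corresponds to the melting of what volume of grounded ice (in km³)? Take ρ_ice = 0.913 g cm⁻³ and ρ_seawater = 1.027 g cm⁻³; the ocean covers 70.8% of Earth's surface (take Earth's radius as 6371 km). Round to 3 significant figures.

≈ 7.72×10^5 km³

Required water volume = Δh × A = 1.9 m × 3.61×10^14 m² = 6.861×10^14 m³ = 6.861×10^5 km³.
Ice volume = water volume × ρ_w/ρ_ice = 6.861×10^5 × 1027/913 = 7.72×10^5 km³.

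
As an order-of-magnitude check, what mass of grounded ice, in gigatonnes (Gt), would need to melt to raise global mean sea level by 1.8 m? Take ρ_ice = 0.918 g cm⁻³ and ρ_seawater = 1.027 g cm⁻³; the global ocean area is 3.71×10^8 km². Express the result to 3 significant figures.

Required water volume = Δh × A = 1.8 m × 3.71×10^14 m² = 6.678×10^14 m³.
ρ_w = 1.027 g cm⁻³ = 1027 kg m⁻³, so the mass of water = 6.678×10^14 m³ × 1027 kg m⁻³ = 6.858×10^17 kg = 6.86×10^5 Gt (and the same mass of ice, by conservation).

≈ 6.86×10^5 Gt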